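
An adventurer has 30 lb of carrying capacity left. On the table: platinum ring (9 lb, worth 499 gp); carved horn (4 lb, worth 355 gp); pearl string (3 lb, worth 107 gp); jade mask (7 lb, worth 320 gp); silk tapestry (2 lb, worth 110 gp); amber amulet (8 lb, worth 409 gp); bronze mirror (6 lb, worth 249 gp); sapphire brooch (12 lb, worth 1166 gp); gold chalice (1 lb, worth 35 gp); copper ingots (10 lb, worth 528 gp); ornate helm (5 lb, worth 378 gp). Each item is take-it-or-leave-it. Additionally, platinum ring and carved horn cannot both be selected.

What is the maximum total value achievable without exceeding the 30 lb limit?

2343

Carved horn + amber amulet + sapphire brooch + gold chalice + ornate helm uses 30 of the 30 lb and totals 2343.
The closest alternative, carved horn + jade mask + silk tapestry + sapphire brooch + ornate helm, reaches only 2329.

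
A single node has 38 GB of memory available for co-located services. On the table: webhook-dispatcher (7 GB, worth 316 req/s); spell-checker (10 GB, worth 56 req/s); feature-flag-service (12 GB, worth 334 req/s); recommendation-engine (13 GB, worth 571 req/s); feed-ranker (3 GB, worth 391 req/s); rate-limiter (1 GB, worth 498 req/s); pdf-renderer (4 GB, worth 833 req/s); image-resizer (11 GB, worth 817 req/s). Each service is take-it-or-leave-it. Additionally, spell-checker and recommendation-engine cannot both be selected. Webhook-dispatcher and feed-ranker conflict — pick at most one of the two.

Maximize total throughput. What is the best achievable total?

3110

Best packing: recommendation-engine + feed-ranker + rate-limiter + pdf-renderer + image-resizer — 32 GB, 3110 total.
Runner-up webhook-dispatcher + recommendation-engine + rate-limiter + pdf-renderer + image-resizer tops out at 3035.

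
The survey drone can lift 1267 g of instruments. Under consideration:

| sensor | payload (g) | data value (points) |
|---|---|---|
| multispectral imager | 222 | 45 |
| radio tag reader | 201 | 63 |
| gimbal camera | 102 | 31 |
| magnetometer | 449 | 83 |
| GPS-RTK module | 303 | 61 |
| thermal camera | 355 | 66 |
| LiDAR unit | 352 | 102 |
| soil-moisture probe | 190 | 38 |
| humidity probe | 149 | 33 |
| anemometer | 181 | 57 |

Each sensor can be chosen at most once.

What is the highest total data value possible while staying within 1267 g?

336

By data value per g: anemometer 0.31, radio tag reader 0.31, gimbal camera 0.30 lead.
Greedy by ratio would take multispectral imager + radio tag reader + gimbal camera + LiDAR unit + humidity probe + anemometer: 1207 g used, total 331.
Replace humidity probe with soil-moisture probe: the trade gains 5 net, giving 336 at 1248 g.
Nothing else within 1267 g beats 336.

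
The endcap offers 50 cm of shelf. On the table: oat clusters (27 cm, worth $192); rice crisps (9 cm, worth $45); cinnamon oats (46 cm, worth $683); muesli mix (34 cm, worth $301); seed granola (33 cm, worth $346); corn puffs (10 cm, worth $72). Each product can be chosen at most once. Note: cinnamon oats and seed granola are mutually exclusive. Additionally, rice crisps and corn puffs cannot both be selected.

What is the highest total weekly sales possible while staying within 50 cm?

683

Ranking by ratio (weekly sales/cm): cinnamon oats 14.85, seed granola 10.48, muesli mix 8.85, corn puffs 7.20.
Best packing: cinnamon oats — 46 cm, 683 total.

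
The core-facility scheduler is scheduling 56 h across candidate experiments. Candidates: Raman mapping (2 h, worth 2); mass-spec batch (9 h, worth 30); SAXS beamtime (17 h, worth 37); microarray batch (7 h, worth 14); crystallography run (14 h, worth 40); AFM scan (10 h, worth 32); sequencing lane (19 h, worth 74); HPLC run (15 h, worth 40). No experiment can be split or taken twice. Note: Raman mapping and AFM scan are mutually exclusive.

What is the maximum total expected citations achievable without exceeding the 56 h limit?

176

Mass-spec batch + crystallography run + AFM scan + sequencing lane uses 52 of the 56 h and totals 176.
That's the maximum — no feasible swap from here does better than 176.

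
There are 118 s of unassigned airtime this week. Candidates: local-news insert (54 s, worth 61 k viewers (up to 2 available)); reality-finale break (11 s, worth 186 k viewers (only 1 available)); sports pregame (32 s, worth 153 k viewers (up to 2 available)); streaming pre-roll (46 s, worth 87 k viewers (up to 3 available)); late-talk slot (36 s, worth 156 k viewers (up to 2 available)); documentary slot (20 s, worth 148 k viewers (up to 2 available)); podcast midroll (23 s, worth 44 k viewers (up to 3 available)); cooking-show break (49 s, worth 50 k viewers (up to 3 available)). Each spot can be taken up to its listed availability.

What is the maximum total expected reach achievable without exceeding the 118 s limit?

788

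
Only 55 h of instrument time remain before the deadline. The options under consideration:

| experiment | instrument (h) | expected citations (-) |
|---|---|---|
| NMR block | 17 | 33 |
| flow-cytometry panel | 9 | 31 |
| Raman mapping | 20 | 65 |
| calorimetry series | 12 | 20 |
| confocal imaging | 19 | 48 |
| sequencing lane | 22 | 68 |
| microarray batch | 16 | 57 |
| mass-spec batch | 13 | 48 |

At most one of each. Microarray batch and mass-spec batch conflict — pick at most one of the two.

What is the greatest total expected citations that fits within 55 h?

181

Taking Raman mapping + sequencing lane + mass-spec batch: 55 h used, 181 in expected citations.
An exhaustive check of the 256 subsets confirms 181.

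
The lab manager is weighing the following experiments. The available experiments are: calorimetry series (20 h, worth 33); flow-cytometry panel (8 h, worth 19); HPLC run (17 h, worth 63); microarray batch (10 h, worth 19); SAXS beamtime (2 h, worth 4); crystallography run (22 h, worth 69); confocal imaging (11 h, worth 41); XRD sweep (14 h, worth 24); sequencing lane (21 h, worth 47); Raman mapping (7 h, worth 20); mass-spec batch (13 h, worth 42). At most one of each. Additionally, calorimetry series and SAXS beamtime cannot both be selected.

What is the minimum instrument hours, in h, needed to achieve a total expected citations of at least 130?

Minimise h subject to total expected citations ≥ 130.
HPLC run + crystallography run: 132 expected citations at 39 h.
No combination under 39 h hits 130.

39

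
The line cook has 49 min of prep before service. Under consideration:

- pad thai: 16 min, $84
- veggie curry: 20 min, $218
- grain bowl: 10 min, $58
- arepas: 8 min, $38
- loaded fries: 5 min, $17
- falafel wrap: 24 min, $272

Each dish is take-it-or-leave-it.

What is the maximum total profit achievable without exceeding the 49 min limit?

507

Veggie curry + loaded fries + falafel wrap uses 49 of the 49 min and totals 507.
Nothing else within 49 min beats 507.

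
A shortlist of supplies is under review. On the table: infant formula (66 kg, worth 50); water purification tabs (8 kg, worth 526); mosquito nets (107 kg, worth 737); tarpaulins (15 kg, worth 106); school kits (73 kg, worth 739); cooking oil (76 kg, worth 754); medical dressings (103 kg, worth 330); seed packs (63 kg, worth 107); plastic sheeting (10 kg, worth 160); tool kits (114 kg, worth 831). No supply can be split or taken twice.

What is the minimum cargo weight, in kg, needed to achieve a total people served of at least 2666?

264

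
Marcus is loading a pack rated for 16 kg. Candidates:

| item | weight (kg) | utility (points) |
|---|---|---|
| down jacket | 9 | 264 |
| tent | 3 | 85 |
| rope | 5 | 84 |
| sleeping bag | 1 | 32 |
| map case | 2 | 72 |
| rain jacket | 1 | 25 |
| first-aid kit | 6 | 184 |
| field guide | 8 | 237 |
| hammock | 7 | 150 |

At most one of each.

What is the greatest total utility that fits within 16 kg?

Taking the top-ratio items first gives tent + sleeping bag + map case + rain jacket + first-aid kit for 398 (13 kg).
The 5 kg tied up in tent and sleeping bag and rain jacket is better spent on field guide — total rises to 493 (16 kg).
No other feasible combination exceeds 493.

493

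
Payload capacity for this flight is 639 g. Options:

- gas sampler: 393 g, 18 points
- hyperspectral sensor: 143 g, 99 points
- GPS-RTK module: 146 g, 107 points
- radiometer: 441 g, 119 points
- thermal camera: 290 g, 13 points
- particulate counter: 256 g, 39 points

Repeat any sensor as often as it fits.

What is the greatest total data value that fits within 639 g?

4×GPS-RTK module uses 584 of the 639 g and totals 428.
Nothing else within 639 g beats 428.

428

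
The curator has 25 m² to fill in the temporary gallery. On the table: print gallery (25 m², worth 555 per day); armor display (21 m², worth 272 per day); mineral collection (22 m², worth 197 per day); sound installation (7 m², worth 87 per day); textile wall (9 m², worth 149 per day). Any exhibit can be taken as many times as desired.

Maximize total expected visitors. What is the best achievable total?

555

Best packing: print gallery — 25 m², 555 total.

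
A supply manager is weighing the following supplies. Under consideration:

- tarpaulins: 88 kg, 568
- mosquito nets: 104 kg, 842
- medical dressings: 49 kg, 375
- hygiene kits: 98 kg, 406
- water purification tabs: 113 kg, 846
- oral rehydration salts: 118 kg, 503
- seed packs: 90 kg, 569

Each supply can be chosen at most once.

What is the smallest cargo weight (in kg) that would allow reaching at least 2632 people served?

356

Look for the lowest-cargo combination reaching 2632.
Taking mosquito nets + medical dressings + water purification tabs + seed packs gives 2632 (≥ 2632) for 356 kg.
Any bundle with less than 356 kg falls short of 2632.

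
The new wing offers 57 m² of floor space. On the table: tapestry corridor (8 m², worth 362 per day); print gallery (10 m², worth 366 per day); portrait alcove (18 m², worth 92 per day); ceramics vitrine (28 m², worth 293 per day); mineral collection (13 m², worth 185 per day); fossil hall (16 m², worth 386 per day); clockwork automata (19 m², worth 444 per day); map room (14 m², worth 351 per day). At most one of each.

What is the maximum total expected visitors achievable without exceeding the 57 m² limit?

Greedy by ratio would take tapestry corridor + print gallery + fossil hall + map room: 48 m² used, total 1465.
Dropping map room frees 14 m²; slotting in clockwork automata (19 m²) lifts the total to 1558 at 53 m².

1558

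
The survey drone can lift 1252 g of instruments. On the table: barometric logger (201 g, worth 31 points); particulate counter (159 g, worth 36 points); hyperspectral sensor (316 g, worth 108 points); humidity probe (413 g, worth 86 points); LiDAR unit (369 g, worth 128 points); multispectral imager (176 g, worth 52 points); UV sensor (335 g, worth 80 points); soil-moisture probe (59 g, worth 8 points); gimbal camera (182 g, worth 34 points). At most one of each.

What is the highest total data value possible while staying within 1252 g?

368

Hyperspectral sensor + LiDAR unit + multispectral imager + UV sensor uses 1196 of the 1252 g and totals 368.
Next best is particulate counter + hyperspectral sensor + LiDAR unit + UV sensor + soil-moisture probe at 360 (1238 g) — short by 8.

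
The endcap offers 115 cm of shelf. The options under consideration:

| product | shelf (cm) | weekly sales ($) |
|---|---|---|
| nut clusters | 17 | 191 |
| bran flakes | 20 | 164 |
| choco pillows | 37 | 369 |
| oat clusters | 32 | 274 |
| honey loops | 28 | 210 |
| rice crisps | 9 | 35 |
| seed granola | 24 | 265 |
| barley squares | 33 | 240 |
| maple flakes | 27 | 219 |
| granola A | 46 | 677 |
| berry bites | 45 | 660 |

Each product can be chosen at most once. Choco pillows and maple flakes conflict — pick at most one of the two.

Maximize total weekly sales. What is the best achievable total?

By weekly sales per cm: granola A 14.72, berry bites 14.67, nut clusters 11.24 lead.
The ratio heuristic lands on nut clusters + granola A + berry bites (1528) but leaves 7 cm idle.
The 17 cm tied up in nut clusters is better spent on seed granola — total rises to 1602 (115 cm).

1602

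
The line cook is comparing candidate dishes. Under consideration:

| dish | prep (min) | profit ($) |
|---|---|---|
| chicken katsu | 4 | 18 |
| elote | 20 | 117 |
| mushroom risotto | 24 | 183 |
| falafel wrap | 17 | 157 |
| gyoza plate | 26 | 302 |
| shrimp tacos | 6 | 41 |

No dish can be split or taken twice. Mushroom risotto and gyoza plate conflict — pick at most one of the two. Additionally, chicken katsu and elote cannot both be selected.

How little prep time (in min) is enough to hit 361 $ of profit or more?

Minimise min subject to total profit ≥ 361.
chicken katsu + gyoza plate + shrimp tacos: 361 profit at 36 min.
Any bundle with less than 36 min falls short of 361.

36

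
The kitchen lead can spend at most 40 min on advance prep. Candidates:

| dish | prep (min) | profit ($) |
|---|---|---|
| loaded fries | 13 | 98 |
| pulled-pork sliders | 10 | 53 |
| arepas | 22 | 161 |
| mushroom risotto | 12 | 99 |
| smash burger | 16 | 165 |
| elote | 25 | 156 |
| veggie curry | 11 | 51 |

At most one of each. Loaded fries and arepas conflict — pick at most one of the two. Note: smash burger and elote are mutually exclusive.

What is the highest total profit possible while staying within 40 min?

Ranking by ratio (profit/min): smash burger 10.31, mushroom risotto 8.25, loaded fries 7.54, arepas 7.32.
The ratio heuristic lands on pulled-pork sliders + mushroom risotto + smash burger (317) but leaves 2 min idle.
Replace pulled-pork sliders and mushroom risotto with arepas: the trade gains 9 net, giving 326 at 38 min.
The closest alternative, pulled-pork sliders + mushroom risotto + smash burger, reaches only 317.

326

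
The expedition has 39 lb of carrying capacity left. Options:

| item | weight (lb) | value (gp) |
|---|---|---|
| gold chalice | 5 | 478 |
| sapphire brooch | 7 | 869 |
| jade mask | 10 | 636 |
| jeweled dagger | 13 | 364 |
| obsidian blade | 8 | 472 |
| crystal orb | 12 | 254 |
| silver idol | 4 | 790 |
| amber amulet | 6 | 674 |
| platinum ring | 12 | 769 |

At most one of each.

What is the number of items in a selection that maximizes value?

Optimal total is 3738.
sapphire brooch + jade mask + silver idol + amber amulet + platinum ring hits 3738 at 39 lb.
Any selection reaching 3738 contains exactly 5 items.

5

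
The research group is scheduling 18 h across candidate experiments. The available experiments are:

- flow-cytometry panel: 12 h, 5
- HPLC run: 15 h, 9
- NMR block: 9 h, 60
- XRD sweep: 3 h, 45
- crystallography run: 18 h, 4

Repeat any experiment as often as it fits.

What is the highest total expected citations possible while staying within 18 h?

Taking 6×XRD sweep: 18 h used, 270 in expected citations.
Nothing else within 18 h beats 270.

270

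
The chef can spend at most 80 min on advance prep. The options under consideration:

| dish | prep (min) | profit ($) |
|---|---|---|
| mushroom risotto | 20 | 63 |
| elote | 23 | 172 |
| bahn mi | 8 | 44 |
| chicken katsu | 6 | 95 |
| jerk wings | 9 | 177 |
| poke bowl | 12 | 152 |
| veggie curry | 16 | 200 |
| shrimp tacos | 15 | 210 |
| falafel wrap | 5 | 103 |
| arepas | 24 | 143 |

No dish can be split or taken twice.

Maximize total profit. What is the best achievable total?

The ratio heuristic lands on bahn mi + chicken katsu + jerk wings + poke bowl + veggie curry + shrimp tacos + falafel wrap (981) but leaves 9 min idle.
The 14 min tied up in bahn mi and chicken katsu is better spent on elote — total rises to 1014 (80 min).
No other feasible combination exceeds 1014.

1014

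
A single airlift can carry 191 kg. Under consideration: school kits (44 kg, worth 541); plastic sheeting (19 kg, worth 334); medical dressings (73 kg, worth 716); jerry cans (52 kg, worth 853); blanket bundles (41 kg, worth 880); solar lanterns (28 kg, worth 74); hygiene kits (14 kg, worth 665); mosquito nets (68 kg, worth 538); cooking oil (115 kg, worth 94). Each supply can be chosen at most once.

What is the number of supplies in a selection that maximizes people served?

5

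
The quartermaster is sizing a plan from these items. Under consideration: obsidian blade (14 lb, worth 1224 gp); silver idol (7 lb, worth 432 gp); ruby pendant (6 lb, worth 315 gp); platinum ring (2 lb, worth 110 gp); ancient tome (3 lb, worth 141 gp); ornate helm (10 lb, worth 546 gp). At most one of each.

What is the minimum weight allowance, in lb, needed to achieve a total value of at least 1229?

16

Look for the lowest-weight combination reaching 1229.
Taking obsidian blade + platinum ring gives 1334 (≥ 1229) for 16 lb.
No combination under 16 lb hits 1229.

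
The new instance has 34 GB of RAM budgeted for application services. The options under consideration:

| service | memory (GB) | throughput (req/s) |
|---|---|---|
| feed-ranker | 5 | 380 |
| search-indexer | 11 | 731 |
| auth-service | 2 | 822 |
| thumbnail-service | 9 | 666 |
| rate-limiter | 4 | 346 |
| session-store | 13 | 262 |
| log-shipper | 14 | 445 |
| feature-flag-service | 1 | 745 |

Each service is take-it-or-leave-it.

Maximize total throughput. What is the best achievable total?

3690

By throughput per GB: feature-flag-service 745.00, auth-service 411.00, rate-limiter 86.50 lead.
Feed-ranker + search-indexer + auth-service + thumbnail-service + rate-limiter + feature-flag-service uses 32 of the 34 GB and totals 3690.
That's the maximum — no swap from here does better than 3690.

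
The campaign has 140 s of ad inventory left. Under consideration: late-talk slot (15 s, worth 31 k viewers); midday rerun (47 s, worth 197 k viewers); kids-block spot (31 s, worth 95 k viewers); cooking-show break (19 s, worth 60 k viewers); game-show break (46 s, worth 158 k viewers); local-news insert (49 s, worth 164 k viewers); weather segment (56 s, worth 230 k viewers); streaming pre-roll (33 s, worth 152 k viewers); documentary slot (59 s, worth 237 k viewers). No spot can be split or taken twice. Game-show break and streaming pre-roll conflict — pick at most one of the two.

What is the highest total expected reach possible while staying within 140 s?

586

A density-first pass picks midday rerun + weather segment + streaming pre-roll — 579 at 136 s.
Replace weather segment with documentary slot: the trade gains 7 net, giving 586 at 139 s.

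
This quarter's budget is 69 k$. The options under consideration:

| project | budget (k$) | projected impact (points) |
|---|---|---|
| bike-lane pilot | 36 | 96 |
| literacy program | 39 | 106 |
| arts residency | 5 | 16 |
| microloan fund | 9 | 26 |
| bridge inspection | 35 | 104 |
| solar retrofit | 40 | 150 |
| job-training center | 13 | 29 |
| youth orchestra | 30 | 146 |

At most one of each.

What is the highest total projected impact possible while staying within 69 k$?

252

The ratio heuristic lands on arts residency + microloan fund + job-training center + youth orchestra (217) but leaves 12 k$ idle.
Dropping arts residency and microloan fund and job-training center frees 27 k$; slotting in literacy program (39 k$) lifts the total to 252 at 69 k$.
Runner-up bridge inspection + youth orchestra tops out at 250.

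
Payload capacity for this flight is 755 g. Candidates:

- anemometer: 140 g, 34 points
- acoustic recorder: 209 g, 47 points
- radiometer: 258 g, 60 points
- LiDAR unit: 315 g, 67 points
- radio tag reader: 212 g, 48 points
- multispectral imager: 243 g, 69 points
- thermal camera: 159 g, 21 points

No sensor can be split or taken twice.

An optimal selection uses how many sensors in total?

3

The maximum data value within 755 g is 177.
radiometer + radio tag reader + multispectral imager hits 177 at 713 g.
All optima have 3 sensors.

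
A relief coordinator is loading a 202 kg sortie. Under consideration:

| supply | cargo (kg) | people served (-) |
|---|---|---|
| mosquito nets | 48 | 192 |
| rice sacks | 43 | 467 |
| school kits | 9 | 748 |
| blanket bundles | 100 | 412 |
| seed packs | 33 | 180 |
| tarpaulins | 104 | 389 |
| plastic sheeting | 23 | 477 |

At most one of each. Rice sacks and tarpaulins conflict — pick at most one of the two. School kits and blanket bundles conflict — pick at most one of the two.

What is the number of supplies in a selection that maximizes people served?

5

Best achievable people served is 2064.
For example mosquito nets + rice sacks + school kits + seed packs + plastic sheeting achieves it, using 156 kg.
Every optimal selection uses 5 supplies.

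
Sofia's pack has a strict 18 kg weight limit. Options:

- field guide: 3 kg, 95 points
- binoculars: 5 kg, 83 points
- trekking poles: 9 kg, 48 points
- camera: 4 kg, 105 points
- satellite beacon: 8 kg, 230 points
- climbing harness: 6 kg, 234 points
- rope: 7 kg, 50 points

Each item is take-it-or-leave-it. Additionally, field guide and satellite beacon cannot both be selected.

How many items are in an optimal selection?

3

The maximum utility within 18 kg is 569.
For example camera + satellite beacon + climbing harness achieves it, using 18 kg.
All optima have 3 items.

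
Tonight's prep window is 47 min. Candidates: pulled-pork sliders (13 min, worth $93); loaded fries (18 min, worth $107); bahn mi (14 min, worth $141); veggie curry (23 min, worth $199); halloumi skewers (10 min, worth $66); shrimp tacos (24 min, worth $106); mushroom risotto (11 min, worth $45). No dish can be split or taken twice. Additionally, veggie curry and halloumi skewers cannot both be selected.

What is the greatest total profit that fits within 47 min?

Density check — bahn mi 10.07, veggie curry 8.65, pulled-pork sliders 7.15 are the best per min.
Taking pulled-pork sliders + loaded fries + bahn mi: 45 min used, 341 in profit.
Every other selection either busts 47 min or breaks a pairing rule or fails to beat 341.

341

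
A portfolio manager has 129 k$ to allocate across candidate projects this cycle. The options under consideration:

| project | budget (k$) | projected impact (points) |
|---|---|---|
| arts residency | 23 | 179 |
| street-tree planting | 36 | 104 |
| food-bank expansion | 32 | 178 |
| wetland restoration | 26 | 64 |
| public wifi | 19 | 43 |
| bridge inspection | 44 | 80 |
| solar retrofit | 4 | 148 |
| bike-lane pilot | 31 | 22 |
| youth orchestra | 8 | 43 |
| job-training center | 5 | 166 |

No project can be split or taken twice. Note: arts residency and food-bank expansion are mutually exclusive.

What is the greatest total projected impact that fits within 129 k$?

747

Density check — solar retrofit 37.00, job-training center 33.20, arts residency 7.78 are the best per k$.
Taking arts residency + street-tree planting + wetland restoration + public wifi + solar retrofit + youth orchestra + job-training center: 121 k$ used, 747 in projected impact.
Next best is arts residency + wetland restoration + public wifi + bridge inspection + solar retrofit + youth orchestra + job-training center at 723 (129 k$) — short by 24.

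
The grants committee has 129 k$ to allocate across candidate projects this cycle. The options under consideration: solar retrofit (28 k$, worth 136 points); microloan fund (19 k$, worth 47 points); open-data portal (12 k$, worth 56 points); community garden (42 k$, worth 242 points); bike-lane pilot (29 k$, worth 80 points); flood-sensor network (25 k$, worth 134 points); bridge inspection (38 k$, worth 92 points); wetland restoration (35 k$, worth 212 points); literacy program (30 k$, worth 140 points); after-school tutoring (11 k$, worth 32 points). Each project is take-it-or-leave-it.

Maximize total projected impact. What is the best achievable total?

678

The ratio heuristic lands on open-data portal + community garden + flood-sensor network + wetland restoration + after-school tutoring (676) but leaves 4 k$ idle.
The 25 k$ tied up in flood-sensor network is better spent on solar retrofit — total rises to 678 (128 k$).
Runner-up open-data portal + community garden + flood-sensor network + wetland restoration + after-school tutoring tops out at 676.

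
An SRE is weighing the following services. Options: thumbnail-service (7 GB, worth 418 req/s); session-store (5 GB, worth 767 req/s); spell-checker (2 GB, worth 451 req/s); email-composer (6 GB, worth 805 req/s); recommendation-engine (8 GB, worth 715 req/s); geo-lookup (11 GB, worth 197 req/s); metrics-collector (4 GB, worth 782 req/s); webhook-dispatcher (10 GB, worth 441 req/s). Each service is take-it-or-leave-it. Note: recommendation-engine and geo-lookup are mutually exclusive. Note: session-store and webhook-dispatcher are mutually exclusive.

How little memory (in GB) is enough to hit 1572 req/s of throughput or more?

10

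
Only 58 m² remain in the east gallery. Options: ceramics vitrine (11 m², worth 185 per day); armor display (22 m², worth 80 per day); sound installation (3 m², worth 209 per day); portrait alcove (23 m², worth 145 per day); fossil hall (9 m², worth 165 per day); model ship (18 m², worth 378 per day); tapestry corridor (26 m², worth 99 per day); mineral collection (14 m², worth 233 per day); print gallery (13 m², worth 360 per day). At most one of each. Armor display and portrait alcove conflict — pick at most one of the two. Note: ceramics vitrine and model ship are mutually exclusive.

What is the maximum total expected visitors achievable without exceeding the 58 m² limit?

1345

By expected visitors per m²: sound installation 69.67, print gallery 27.69, model ship 21.00, fossil hall 18.33 lead.
Best packing: sound installation + fossil hall + model ship + mineral collection + print gallery — 57 m², 1345 total.
No other feasible combination exceeds 1345.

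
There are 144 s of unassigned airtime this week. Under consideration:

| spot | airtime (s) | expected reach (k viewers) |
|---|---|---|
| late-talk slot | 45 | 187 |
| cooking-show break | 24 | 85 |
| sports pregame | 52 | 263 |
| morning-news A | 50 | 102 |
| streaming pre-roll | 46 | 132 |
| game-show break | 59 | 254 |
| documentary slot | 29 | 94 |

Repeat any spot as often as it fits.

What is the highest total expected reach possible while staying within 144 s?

Taking the top-ratio spots first gives cooking-show break + 2×sports pregame for 611 (128 s).
Replace cooking-show break and sports pregame with 2×late-talk slot: the trade gains 26 net, giving 637 at 142 s.
Every other selection either busts 144 s or fails to beat 637.

637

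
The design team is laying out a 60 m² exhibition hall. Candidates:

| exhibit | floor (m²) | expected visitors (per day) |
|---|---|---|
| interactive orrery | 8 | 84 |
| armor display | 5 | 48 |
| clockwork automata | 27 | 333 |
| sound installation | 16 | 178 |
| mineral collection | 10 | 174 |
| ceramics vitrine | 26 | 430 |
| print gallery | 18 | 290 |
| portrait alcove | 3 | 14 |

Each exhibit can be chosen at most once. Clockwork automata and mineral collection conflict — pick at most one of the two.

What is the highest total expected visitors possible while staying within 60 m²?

942

Armor display + mineral collection + ceramics vitrine + print gallery uses 59 of the 60 m² and totals 942.
The closest alternative, mineral collection + ceramics vitrine + print gallery + portrait alcove, reaches only 908.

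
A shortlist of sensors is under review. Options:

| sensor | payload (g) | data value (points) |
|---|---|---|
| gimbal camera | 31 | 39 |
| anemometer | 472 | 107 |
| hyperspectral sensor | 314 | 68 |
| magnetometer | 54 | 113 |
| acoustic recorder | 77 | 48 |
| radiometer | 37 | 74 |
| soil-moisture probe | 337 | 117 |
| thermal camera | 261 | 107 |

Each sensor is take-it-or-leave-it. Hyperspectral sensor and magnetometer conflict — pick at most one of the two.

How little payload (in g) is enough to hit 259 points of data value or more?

199

Minimise g subject to total data value ≥ 259.
gimbal camera + magnetometer + acoustic recorder + radiometer reaches 274 using 199 g.
Any bundle with less than 199 g falls short of 259.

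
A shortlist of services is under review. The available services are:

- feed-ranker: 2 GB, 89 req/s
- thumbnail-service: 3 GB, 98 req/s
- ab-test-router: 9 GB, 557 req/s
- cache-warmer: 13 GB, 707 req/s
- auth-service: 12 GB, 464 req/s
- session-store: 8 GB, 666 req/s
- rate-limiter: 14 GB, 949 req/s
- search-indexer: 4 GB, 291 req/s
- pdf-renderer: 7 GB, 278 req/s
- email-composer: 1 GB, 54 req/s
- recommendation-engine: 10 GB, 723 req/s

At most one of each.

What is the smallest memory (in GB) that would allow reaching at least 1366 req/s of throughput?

Look for the lowest-memory combination reaching 1366.
Taking session-store + recommendation-engine gives 1389 (≥ 1366) for 18 GB.
No combination under 18 GB hits 1366.

18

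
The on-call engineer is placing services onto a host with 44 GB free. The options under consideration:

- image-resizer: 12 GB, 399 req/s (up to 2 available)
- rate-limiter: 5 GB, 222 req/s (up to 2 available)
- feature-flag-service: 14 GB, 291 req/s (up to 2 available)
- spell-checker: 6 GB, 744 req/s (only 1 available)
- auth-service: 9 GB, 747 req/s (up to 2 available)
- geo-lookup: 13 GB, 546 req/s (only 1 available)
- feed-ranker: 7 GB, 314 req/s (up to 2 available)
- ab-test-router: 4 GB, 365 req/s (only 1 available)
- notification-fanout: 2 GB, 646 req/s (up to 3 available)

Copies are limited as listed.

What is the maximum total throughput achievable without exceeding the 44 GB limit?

4985

Greedy by ratio would take spell-checker + 2×auth-service + feed-ranker + ab-test-router + 3×notification-fanout: 41 GB used, total 4855.
Dropping feed-ranker frees 7 GB; slotting in 2×rate-limiter (10 GB) lifts the total to 4985 at 44 GB.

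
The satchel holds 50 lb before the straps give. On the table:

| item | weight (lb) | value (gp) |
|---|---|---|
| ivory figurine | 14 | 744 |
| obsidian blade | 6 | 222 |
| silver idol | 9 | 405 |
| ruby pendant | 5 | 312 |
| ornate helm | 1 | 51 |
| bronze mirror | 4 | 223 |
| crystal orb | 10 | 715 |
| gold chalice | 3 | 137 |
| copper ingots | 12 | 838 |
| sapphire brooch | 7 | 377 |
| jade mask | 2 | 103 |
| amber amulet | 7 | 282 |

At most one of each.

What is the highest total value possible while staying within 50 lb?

Taking the top-ratio items first gives obsidian blade + ruby pendant + ornate helm + bronze mirror + crystal orb + gold chalice + copper ingots + sapphire brooch + jade mask for 2978 (50 lb).
A better packing is ivory figurine + ruby pendant + crystal orb + copper ingots + sapphire brooch + jade mask: 50 lb, total 3089.
Every other selection either busts 50 lb or fails to beat 3089.

3089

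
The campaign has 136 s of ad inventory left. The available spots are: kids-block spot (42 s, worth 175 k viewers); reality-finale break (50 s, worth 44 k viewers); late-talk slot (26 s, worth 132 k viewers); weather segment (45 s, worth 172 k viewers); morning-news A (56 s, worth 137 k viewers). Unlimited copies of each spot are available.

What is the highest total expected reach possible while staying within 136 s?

Density check — late-talk slot 5.08, kids-block spot 4.17, weather segment 3.82 are the best per s.
Best packing: 5×late-talk slot — 130 s, 660 total.
That's the maximum — no swap from here does better than 660.

660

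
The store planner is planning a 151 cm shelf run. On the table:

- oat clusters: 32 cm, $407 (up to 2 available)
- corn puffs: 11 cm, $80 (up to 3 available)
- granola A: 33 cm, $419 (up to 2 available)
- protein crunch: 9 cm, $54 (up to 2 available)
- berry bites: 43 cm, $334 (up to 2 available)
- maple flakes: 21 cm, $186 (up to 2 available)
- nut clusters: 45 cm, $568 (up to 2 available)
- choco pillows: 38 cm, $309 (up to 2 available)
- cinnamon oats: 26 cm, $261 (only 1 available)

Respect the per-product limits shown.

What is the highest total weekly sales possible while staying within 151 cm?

1855

By weekly sales per cm: oat clusters 12.72, granola A 12.70, nut clusters 12.62, cinnamon oats 10.04 lead.
Greedy by ratio would take 2×oat clusters + 2×granola A + maple flakes: 151 cm used, total 1838.
The 54 cm tied up in granola A and maple flakes is better spent on protein crunch + nut clusters — total rises to 1855 (151 cm).
Every other selection either busts 151 cm or exceeds an availability limit or fails to beat 1855.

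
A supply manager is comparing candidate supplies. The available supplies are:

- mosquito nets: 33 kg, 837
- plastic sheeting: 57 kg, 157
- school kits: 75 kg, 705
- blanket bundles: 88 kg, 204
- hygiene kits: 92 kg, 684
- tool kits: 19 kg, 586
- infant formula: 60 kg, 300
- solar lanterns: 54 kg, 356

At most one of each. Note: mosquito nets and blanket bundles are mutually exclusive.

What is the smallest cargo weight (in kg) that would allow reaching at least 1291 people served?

Look for the lowest-cargo combination reaching 1291.
mosquito nets + tool kits reaches 1423 using 52 kg.
No combination under 52 kg hits 1291.

52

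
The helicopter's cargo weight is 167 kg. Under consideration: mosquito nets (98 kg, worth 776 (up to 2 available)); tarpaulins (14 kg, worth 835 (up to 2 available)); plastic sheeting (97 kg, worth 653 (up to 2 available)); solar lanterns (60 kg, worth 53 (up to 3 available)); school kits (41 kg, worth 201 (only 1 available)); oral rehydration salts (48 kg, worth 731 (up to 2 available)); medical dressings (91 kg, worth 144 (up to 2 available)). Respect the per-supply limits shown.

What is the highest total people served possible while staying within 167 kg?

3333

Taking 2×tarpaulins + school kits + 2×oral rehydration salts: 165 kg used, 3333 in people served.
Every other selection either busts 167 kg or exceeds an availability limit or fails to beat 3333.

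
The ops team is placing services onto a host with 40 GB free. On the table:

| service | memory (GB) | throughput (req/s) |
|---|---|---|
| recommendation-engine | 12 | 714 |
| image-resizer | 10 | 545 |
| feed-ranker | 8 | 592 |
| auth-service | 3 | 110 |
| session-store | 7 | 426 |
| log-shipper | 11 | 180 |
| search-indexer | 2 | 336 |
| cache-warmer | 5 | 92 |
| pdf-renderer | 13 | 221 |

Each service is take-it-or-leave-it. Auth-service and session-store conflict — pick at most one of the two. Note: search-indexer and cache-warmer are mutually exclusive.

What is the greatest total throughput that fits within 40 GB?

2613

Density check — search-indexer 168.00, feed-ranker 74.00, session-store 60.86 are the best per GB.
Taking recommendation-engine + image-resizer + feed-ranker + session-store + search-indexer: 39 GB used, 2613 in throughput.
Nothing else feasible within 40 GB beats 2613.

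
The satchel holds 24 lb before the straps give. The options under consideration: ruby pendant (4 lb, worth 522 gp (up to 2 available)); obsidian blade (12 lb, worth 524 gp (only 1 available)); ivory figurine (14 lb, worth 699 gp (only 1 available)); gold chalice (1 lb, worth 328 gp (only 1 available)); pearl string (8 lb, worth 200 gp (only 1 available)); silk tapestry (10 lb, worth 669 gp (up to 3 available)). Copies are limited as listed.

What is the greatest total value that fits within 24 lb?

A density-first pass picks 2×ruby pendant + gold chalice + silk tapestry — 2041 at 19 lb.
Replace silk tapestry with ivory figurine: the trade gains 30 net, giving 2071 at 23 lb.
The spare 1 lb is too small for any remaining item, and no exchange beats 2071.

2071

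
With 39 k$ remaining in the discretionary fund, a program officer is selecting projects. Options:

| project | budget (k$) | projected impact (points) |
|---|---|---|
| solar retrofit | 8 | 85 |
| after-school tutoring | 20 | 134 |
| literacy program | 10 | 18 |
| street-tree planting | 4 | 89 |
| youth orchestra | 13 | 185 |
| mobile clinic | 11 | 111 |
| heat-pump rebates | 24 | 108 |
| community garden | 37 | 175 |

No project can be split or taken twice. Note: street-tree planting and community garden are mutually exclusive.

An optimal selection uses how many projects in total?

Best achievable projected impact is 470.
solar retrofit + street-tree planting + youth orchestra + mobile clinic hits 470 at 36 k$.
Every optimal selection uses 4 projects.

4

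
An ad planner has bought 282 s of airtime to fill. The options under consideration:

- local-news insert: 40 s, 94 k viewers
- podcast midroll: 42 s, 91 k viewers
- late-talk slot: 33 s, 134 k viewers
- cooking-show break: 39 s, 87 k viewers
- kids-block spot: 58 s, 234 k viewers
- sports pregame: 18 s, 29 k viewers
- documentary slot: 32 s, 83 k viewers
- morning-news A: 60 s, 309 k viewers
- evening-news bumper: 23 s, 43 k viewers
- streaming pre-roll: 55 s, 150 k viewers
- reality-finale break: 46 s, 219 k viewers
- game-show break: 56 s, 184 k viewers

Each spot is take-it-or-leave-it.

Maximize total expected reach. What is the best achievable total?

Ranking by ratio (expected reach/s): morning-news A 5.15, reality-finale break 4.76, late-talk slot 4.06, kids-block spot 4.03.
Best packing: late-talk slot + kids-block spot + morning-news A + evening-news bumper + reality-finale break + game-show break — 276 s, 1123 total.
No other feasible combination exceeds 1123.

1123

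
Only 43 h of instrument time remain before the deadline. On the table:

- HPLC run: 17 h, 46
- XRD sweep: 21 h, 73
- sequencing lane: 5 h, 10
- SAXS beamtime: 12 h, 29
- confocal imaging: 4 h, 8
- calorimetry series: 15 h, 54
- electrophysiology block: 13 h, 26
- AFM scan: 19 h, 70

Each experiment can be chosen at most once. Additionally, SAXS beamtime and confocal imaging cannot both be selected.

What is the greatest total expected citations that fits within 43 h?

143

Ranking by ratio (expected citations/h): AFM scan 3.68, calorimetry series 3.60, XRD sweep 3.48.
Greedy by ratio would take sequencing lane + confocal imaging + calorimetry series + AFM scan: 43 h used, total 142.
Replace sequencing lane and confocal imaging and calorimetry series with XRD sweep: the trade gains 1 net, giving 143 at 40 h.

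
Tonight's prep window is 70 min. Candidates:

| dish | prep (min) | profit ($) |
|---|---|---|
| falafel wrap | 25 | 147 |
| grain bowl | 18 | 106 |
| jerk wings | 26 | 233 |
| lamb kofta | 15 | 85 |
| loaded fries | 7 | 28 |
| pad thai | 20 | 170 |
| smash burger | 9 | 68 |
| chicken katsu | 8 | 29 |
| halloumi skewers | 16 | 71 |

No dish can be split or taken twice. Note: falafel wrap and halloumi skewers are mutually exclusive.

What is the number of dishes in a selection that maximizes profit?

Optimal total is 556.
One optimal bundle: jerk wings + lamb kofta + pad thai + smash burger (70 min).
Every optimal selection uses 4 dishes.

4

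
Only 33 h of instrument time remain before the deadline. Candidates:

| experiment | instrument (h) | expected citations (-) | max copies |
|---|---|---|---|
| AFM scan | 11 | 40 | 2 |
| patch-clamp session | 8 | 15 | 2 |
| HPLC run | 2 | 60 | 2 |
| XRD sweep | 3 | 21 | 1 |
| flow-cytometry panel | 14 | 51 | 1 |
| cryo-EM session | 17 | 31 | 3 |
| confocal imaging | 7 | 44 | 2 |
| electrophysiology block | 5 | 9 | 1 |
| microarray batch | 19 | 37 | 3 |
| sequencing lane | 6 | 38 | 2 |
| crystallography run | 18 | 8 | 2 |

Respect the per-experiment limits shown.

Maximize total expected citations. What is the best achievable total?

2×HPLC run + XRD sweep + 2×confocal imaging + 2×sequencing lane uses 33 of the 33 h and totals 305.
No other feasible combination exceeds 305.

305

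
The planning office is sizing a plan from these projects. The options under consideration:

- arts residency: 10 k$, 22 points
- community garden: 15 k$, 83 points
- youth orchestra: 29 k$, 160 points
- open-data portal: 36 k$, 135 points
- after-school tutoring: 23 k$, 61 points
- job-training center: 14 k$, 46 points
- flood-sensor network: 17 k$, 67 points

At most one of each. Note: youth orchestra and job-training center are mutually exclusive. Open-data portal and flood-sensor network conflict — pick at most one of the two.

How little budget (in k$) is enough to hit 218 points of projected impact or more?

Minimise k$ subject to total projected impact ≥ 218.
Taking community garden + youth orchestra gives 243 (≥ 218) for 44 k$.
No combination under 44 k$ hits 218.

44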